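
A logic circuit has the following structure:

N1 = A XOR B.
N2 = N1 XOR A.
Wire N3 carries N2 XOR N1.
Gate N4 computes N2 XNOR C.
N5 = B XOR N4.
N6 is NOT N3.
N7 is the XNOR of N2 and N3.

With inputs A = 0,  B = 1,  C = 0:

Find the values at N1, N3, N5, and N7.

N1 = 1, N3 = 0, N5 = 1, N7 = 0

N1 = A XOR B = 0 XOR 1 = 1
N2 = N1 XOR A = 1 XOR 0 = 1
N3 = N2 XOR N1 = 1 XOR 1 = 0
N4 = N2 XNOR C = 1 XNOR 0 = 0
N5 = B XOR N4 = 1 XOR 0 = 1
N7 = N2 XNOR N3 = 1 XNOR 0 = 0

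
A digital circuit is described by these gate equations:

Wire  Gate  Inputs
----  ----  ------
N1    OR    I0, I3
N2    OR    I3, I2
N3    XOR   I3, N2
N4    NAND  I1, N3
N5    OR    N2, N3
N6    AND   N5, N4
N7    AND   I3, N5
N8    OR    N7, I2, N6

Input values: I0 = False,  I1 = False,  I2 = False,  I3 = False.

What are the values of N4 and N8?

N4 = True; N8 = False

N2 = I3 OR I2 = False OR False = False
N3 = I3 XOR N2 = False XOR False = False
N4 = I1 NAND N3 = False NAND False = True
N5 = N2 OR N3 = False OR False = False
N6 = N5 AND N4 = False AND True = False
N7 = I3 AND N5 = False AND False = False
N8 = N7 OR I2 OR N6 = False OR False OR False = False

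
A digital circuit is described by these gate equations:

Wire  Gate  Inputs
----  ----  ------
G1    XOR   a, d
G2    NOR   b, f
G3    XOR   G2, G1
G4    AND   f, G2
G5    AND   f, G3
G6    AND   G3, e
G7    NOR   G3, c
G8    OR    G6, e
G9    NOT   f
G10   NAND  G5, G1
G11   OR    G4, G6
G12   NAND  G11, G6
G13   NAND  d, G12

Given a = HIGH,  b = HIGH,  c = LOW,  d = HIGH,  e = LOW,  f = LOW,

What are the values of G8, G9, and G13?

G8 = LOW; G9 = HIGH; G13 = LOW

G1 = a XOR d = HIGH XOR HIGH = LOW
G2 = b NOR f = HIGH NOR LOW = LOW
G3 = G2 XOR G1 = LOW XOR LOW = LOW
G4 = f AND G2 = LOW AND LOW = LOW
G6 = G3 AND e = LOW AND LOW = LOW
G8 = G6 OR e = LOW OR LOW = LOW
G9 = NOT f = NOT LOW = HIGH
G11 = G4 OR G6 = LOW OR LOW = LOW
G12 = G11 NAND G6 = LOW NAND LOW = HIGH
G13 = d NAND G12 = HIGH NAND HIGH = LOW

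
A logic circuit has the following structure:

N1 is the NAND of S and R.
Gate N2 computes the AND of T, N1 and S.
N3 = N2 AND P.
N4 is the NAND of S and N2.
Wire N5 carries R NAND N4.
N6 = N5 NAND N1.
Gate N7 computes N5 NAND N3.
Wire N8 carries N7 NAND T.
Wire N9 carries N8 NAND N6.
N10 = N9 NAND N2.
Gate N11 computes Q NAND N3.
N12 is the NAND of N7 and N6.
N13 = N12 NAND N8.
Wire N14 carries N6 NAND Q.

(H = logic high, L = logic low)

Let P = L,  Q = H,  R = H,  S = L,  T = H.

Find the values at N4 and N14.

N4 = H; N14 = L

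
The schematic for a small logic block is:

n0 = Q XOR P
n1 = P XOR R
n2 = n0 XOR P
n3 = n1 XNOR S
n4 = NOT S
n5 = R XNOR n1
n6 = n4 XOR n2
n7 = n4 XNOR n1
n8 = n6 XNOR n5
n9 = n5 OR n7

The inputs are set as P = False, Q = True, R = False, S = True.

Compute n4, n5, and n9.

n4 = False, n5 = True, n9 = True

n1 = P XOR R = False XOR False = False
n4 = NOT S = NOT True = False
n5 = R XNOR n1 = False XNOR False = True
n7 = n4 XNOR n1 = False XNOR False = True
n9 = n5 OR n7 = True OR True = True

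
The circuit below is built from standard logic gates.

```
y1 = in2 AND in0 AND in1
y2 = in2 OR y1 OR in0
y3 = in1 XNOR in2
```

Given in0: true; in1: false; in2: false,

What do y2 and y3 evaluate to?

y1 = in2 AND in0 AND in1 = false AND true AND false = false
y2 = in2 OR y1 OR in0 = false OR false OR true = true
y3 = in1 XNOR in2 = false XNOR false = true

y2 = true, y3 = true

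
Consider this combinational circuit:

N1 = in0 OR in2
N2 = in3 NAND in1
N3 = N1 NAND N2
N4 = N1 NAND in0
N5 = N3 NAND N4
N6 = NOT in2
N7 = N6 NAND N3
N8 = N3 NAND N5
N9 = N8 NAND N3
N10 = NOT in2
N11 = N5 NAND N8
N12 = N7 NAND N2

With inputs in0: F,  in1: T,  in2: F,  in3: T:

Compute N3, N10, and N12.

N1 = in0 OR in2 = F OR F = F
N2 = in3 NAND in1 = T NAND T = F
N3 = N1 NAND N2 = F NAND F = T
N6 = NOT in2 = NOT F = T
N7 = N6 NAND N3 = T NAND T = F
N10 = NOT in2 = NOT F = T
N12 = N7 NAND N2 = F NAND F = T

N3 = T, N10 = T, N12 = T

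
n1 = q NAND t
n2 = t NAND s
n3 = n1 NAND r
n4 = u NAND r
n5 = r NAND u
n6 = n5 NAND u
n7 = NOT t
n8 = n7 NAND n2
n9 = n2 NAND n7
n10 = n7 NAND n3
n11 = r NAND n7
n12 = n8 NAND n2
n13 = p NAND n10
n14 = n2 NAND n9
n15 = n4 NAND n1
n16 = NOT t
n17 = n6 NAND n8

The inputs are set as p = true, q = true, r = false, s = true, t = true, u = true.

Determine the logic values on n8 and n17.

n8 = true  n17 = true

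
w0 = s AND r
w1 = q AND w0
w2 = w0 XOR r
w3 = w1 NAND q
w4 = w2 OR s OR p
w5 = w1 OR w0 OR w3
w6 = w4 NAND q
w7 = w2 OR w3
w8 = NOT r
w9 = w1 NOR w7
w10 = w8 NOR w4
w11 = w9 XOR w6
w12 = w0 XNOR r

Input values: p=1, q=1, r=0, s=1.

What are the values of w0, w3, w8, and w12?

w0 = s AND r = 1 AND 0 = 0
w1 = q AND w0 = 1 AND 0 = 0
w3 = w1 NAND q = 0 NAND 1 = 1
w8 = NOT r = NOT 0 = 1
w12 = w0 XNOR r = 0 XNOR 0 = 1

w0 = 0, w3 = 1, w8 = 1, w12 = 1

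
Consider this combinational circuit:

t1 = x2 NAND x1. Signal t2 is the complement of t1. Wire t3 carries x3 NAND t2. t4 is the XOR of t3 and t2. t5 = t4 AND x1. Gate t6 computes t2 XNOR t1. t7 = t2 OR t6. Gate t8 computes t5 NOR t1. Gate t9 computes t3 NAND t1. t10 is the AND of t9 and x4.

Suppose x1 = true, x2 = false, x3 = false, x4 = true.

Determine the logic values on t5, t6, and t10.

t5 = true, t6 = false, t10 = false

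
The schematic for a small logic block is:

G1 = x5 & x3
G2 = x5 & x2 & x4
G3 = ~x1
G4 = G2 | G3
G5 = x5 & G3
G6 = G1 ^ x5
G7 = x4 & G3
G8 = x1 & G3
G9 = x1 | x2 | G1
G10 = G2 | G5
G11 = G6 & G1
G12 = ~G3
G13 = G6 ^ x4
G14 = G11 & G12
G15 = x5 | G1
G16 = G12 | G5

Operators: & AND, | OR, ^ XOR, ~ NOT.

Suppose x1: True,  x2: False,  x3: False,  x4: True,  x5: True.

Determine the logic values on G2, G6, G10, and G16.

G2 = False  G6 = True  G10 = False  G16 = True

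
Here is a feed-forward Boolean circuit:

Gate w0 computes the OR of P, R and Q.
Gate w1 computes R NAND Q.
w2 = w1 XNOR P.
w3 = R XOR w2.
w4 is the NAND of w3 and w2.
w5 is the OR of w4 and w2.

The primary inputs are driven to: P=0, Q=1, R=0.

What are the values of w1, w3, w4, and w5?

w1 = 1, w3 = 0, w4 = 1, w5 = 1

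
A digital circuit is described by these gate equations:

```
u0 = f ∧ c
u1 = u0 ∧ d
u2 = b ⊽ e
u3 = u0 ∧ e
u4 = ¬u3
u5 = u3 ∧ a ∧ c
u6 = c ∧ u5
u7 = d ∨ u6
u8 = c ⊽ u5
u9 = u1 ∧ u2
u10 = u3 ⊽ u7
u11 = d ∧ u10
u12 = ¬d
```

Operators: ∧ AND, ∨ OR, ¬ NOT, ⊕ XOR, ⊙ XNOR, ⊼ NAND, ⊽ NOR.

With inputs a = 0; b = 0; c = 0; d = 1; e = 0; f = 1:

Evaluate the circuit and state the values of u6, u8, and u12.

u6 = 0  u8 = 1  u12 = 0

u0 = f AND c = 1 AND 0 = 0
u3 = u0 AND e = 0 AND 0 = 0
u5 = u3 AND a AND c = 0 AND 0 AND 0 = 0
u6 = c AND u5 = 0 AND 0 = 0
u8 = c NOR u5 = 0 NOR 0 = 1
u12 = NOT d = NOT 1 = 0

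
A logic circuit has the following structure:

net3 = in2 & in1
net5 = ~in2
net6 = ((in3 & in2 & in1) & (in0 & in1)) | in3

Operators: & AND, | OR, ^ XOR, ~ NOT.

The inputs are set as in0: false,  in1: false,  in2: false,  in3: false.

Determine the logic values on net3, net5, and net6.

net3 = false, net5 = true, net6 = false

net3 = false & false = false
net5 = ~false = true
net6 = ((false & false & false) & (false & false)) | false = false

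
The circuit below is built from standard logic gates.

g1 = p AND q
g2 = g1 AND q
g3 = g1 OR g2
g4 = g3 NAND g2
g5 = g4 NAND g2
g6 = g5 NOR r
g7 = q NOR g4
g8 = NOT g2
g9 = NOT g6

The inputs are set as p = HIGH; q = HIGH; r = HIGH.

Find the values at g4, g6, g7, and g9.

g4 = LOW  g6 = LOW  g7 = LOW  g9 = HIGH

g1 = p AND q = HIGH AND HIGH = HIGH
g2 = g1 AND q = HIGH AND HIGH = HIGH
g3 = g1 OR g2 = HIGH OR HIGH = HIGH
g4 = g3 NAND g2 = HIGH NAND HIGH = LOW
g5 = g4 NAND g2 = LOW NAND HIGH = HIGH
g6 = g5 NOR r = HIGH NOR HIGH = LOW
g7 = q NOR g4 = HIGH NOR LOW = LOW
g9 = NOT g6 = NOT LOW = HIGH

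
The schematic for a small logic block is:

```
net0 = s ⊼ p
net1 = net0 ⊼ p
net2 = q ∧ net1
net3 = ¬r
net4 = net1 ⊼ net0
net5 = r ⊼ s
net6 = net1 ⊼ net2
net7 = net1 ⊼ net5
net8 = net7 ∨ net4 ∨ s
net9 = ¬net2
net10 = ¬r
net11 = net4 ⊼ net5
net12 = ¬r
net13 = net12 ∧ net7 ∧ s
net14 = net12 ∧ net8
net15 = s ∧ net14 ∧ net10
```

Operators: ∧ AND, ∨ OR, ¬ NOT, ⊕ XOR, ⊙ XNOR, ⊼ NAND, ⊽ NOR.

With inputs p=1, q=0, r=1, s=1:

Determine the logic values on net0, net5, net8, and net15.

net0 = 0  net5 = 0  net8 = 1  net15 = 0

net0 = s NAND p = 1 NAND 1 = 0
net1 = net0 NAND p = 0 NAND 1 = 1
net4 = net1 NAND net0 = 1 NAND 0 = 1
net5 = r NAND s = 1 NAND 1 = 0
net7 = net1 NAND net5 = 1 NAND 0 = 1
net8 = net7 OR net4 OR s = 1 OR 1 OR 1 = 1
net10 = NOT r = NOT 1 = 0
net12 = NOT r = NOT 1 = 0
net14 = net12 AND net8 = 0 AND 1 = 0
net15 = s AND net14 AND net10 = 1 AND 0 AND 0 = 0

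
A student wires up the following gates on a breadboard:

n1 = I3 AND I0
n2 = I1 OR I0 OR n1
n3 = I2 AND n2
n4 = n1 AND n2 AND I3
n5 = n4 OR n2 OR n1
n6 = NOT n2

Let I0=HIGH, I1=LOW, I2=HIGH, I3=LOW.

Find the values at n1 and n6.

n1 = I3 AND I0 = LOW AND HIGH = LOW
n2 = I1 OR I0 OR n1 = LOW OR HIGH OR LOW = HIGH
n6 = NOT n2 = NOT HIGH = LOW

n1 = LOW, n6 = LOW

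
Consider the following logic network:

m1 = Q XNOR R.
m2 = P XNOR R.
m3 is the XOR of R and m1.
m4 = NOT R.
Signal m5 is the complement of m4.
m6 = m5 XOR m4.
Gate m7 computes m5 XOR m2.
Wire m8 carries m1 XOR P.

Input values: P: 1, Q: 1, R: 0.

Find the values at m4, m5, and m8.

m1 = Q XNOR R = 1 XNOR 0 = 0
m4 = NOT R = NOT 0 = 1
m5 = NOT m4 = NOT 1 = 0
m8 = m1 XOR P = 0 XOR 1 = 1

m4 = 1  m5 = 0  m8 = 1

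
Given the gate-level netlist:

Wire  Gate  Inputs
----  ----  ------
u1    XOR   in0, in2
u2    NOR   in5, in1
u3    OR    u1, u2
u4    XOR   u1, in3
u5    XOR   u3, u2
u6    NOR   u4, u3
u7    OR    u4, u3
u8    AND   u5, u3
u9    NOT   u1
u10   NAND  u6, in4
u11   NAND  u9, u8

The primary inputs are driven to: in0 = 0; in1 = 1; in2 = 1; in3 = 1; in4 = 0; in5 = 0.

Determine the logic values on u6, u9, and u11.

u6 = 0; u9 = 0; u11 = 1

u1 = in0 XOR in2 = 0 XOR 1 = 1
u2 = in5 NOR in1 = 0 NOR 1 = 0
u3 = u1 OR u2 = 1 OR 0 = 1
u4 = u1 XOR in3 = 1 XOR 1 = 0
u5 = u3 XOR u2 = 1 XOR 0 = 1
u6 = u4 NOR u3 = 0 NOR 1 = 0
u8 = u5 AND u3 = 1 AND 1 = 1
u9 = NOT u1 = NOT 1 = 0
u11 = u9 NAND u8 = 0 NAND 1 = 1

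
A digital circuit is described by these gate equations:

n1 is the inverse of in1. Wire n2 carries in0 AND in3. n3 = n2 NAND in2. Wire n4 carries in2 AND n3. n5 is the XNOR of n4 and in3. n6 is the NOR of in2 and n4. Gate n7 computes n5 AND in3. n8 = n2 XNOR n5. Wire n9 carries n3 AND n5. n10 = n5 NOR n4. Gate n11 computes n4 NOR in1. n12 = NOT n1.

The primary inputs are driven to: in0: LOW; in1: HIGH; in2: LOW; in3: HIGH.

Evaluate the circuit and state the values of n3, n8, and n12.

n1 = NOT in1 = NOT HIGH = LOW
n2 = in0 AND in3 = LOW AND HIGH = LOW
n3 = n2 NAND in2 = LOW NAND LOW = HIGH
n4 = in2 AND n3 = LOW AND HIGH = LOW
n5 = n4 XNOR in3 = LOW XNOR HIGH = LOW
n8 = n2 XNOR n5 = LOW XNOR LOW = HIGH
n12 = NOT n1 = NOT LOW = HIGH

n3 = HIGH, n8 = HIGH, n12 = HIGH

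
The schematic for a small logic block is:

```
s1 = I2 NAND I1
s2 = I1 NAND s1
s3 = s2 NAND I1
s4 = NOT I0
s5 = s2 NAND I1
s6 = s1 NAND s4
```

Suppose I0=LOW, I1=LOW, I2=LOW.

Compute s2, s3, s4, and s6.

s1 = I2 NAND I1 = LOW NAND LOW = HIGH
s2 = I1 NAND s1 = LOW NAND HIGH = HIGH
s3 = s2 NAND I1 = HIGH NAND LOW = HIGH
s4 = NOT I0 = NOT LOW = HIGH
s6 = s1 NAND s4 = HIGH NAND HIGH = LOW

s2 = HIGH, s3 = HIGH, s4 = HIGH, s6 = LOW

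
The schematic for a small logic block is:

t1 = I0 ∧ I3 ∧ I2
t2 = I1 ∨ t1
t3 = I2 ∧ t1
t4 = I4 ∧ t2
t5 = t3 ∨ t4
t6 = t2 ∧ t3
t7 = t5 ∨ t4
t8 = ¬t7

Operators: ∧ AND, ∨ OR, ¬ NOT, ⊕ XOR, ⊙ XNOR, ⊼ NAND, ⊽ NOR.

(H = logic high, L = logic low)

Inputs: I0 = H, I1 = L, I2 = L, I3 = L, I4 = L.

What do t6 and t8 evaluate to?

t1 = I0 AND I3 AND I2 = H AND L AND L = L
t2 = I1 OR t1 = L OR L = L
t3 = I2 AND t1 = L AND L = L
t4 = I4 AND t2 = L AND L = L
t5 = t3 OR t4 = L OR L = L
t6 = t2 AND t3 = L AND L = L
t7 = t5 OR t4 = L OR L = L
t8 = NOT t7 = NOT L = H

t6 = L; t8 = H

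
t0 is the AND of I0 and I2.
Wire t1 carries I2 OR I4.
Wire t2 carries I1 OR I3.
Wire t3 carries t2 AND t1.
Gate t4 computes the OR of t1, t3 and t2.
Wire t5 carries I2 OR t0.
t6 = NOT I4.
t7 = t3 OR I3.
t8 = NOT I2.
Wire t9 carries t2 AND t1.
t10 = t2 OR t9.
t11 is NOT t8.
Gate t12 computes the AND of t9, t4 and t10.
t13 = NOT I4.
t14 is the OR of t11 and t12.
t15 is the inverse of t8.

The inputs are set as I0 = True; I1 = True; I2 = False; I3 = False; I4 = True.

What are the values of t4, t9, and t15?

t1 = I2 OR I4 = False OR True = True
t2 = I1 OR I3 = True OR False = True
t3 = t2 AND t1 = True AND True = True
t4 = t1 OR t3 OR t2 = True OR True OR True = True
t8 = NOT I2 = NOT False = True
t9 = t2 AND t1 = True AND True = True
t15 = NOT t8 = NOT True = False

t4 = True; t9 = True; t15 = False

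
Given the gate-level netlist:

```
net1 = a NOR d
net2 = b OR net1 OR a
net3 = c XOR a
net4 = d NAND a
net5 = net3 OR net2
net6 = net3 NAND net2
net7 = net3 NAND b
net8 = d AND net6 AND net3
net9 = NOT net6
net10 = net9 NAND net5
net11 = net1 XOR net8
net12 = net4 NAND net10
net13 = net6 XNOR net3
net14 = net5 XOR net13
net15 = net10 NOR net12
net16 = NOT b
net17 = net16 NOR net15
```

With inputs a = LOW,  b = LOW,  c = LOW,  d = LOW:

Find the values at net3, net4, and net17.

net1 = a NOR d = LOW NOR LOW = HIGH
net2 = b OR net1 OR a = LOW OR HIGH OR LOW = HIGH
net3 = c XOR a = LOW XOR LOW = LOW
net4 = d NAND a = LOW NAND LOW = HIGH
net5 = net3 OR net2 = LOW OR HIGH = HIGH
net6 = net3 NAND net2 = LOW NAND HIGH = HIGH
net9 = NOT net6 = NOT HIGH = LOW
net10 = net9 NAND net5 = LOW NAND HIGH = HIGH
net12 = net4 NAND net10 = HIGH NAND HIGH = LOW
net15 = net10 NOR net12 = HIGH NOR LOW = LOW
net16 = NOT b = NOT LOW = HIGH
net17 = net16 NOR net15 = HIGH NOR LOW = LOW

net3 = LOW, net4 = HIGH, net17 = LOW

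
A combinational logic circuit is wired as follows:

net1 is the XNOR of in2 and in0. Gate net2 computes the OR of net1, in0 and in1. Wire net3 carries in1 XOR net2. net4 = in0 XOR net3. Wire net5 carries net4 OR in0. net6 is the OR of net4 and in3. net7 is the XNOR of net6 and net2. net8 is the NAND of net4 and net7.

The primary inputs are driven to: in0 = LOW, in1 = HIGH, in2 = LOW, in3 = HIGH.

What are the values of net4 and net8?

net4 = LOW, net8 = HIGH

net1 = in2 XNOR in0 = LOW XNOR LOW = HIGH
net2 = net1 OR in0 OR in1 = HIGH OR LOW OR HIGH = HIGH
net3 = in1 XOR net2 = HIGH XOR HIGH = LOW
net4 = in0 XOR net3 = LOW XOR LOW = LOW
net6 = net4 OR in3 = LOW OR HIGH = HIGH
net7 = net6 XNOR net2 = HIGH XNOR HIGH = HIGH
net8 = net4 NAND net7 = LOW NAND HIGH = HIGH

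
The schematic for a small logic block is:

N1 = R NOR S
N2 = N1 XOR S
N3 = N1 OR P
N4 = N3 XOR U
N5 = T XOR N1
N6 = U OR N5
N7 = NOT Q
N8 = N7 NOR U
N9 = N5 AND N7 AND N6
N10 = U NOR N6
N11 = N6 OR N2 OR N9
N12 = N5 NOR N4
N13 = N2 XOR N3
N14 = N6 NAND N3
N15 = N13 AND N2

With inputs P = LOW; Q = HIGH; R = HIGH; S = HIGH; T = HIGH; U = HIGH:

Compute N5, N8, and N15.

N5 = HIGH, N8 = LOW, N15 = HIGH

N1 = R NOR S = HIGH NOR HIGH = LOW
N2 = N1 XOR S = LOW XOR HIGH = HIGH
N3 = N1 OR P = LOW OR LOW = LOW
N5 = T XOR N1 = HIGH XOR LOW = HIGH
N7 = NOT Q = NOT HIGH = LOW
N8 = N7 NOR U = LOW NOR HIGH = LOW
N13 = N2 XOR N3 = HIGH XOR LOW = HIGH
N15 = N13 AND N2 = HIGH AND HIGH = HIGH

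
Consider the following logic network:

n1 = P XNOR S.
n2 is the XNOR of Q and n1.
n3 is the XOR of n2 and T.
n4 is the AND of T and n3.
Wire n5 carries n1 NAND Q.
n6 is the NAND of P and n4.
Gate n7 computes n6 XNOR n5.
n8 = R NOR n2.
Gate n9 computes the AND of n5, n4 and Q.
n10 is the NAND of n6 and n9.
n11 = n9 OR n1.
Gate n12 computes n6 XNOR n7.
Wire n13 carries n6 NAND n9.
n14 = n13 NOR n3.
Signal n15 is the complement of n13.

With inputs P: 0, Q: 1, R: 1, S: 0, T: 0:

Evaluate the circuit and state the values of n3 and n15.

n3 = 1, n15 = 0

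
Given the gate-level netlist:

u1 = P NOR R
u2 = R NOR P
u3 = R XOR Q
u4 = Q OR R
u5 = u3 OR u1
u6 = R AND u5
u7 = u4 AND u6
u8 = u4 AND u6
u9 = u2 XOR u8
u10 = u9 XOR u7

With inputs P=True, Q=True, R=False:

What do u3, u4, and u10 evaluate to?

u3 = True, u4 = True, u10 = False

u1 = P NOR R = True NOR False = False
u2 = R NOR P = False NOR True = False
u3 = R XOR Q = False XOR True = True
u4 = Q OR R = True OR False = True
u5 = u3 OR u1 = True OR False = True
u6 = R AND u5 = False AND True = False
u7 = u4 AND u6 = True AND False = False
u8 = u4 AND u6 = True AND False = False
u9 = u2 XOR u8 = False XOR False = False
u10 = u9 XOR u7 = False XOR False = False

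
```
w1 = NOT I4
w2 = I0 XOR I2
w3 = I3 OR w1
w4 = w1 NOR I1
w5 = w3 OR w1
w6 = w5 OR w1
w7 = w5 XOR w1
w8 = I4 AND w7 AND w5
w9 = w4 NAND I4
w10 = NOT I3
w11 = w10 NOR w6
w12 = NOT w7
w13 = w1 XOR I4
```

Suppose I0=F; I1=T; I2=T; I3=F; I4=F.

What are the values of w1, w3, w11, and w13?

w1 = T; w3 = T; w11 = F; w13 = T

w1 = NOT I4 = NOT F = T
w3 = I3 OR w1 = F OR T = T
w5 = w3 OR w1 = T OR T = T
w6 = w5 OR w1 = T OR T = T
w10 = NOT I3 = NOT F = T
w11 = w10 NOR w6 = T NOR T = F
w13 = w1 XOR I4 = T XOR F = T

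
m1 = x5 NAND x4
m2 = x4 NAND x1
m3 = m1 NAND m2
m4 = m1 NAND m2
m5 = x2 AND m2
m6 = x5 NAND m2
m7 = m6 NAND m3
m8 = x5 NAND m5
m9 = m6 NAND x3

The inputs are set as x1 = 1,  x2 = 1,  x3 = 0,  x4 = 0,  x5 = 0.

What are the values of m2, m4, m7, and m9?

m2 = 1  m4 = 0  m7 = 1  m9 = 1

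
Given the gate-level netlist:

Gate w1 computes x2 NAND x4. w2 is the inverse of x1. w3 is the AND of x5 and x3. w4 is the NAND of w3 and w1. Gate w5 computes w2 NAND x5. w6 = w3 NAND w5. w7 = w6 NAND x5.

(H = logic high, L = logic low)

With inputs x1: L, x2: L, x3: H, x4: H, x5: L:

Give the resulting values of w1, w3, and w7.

w1 = H, w3 = L, w7 = H

w1 = x2 NAND x4 = L NAND H = H
w2 = NOT x1 = NOT L = H
w3 = x5 AND x3 = L AND H = L
w5 = w2 NAND x5 = H NAND L = H
w6 = w3 NAND w5 = L NAND H = H
w7 = w6 NAND x5 = H NAND L = H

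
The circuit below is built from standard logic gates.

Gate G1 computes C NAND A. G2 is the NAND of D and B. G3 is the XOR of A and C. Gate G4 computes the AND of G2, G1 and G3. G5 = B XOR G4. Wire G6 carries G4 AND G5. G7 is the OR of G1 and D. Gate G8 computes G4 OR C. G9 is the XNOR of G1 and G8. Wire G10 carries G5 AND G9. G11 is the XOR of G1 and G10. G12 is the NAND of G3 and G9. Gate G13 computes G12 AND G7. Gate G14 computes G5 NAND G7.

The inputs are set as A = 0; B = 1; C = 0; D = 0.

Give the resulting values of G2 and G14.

G1 = C NAND A = 0 NAND 0 = 1
G2 = D NAND B = 0 NAND 1 = 1
G3 = A XOR C = 0 XOR 0 = 0
G4 = G2 AND G1 AND G3 = 1 AND 1 AND 0 = 0
G5 = B XOR G4 = 1 XOR 0 = 1
G7 = G1 OR D = 1 OR 0 = 1
G14 = G5 NAND G7 = 1 NAND 1 = 0

G2 = 1  G14 = 0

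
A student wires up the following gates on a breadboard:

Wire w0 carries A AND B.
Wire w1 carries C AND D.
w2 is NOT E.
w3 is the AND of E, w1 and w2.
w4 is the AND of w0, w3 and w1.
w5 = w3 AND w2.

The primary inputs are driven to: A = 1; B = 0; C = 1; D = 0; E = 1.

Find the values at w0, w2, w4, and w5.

w0 = A AND B = 1 AND 0 = 0
w1 = C AND D = 1 AND 0 = 0
w2 = NOT E = NOT 1 = 0
w3 = E AND w1 AND w2 = 1 AND 0 AND 0 = 0
w4 = w0 AND w3 AND w1 = 0 AND 0 AND 0 = 0
w5 = w3 AND w2 = 0 AND 0 = 0

w0 = 0; w2 = 0; w4 = 0; w5 = 0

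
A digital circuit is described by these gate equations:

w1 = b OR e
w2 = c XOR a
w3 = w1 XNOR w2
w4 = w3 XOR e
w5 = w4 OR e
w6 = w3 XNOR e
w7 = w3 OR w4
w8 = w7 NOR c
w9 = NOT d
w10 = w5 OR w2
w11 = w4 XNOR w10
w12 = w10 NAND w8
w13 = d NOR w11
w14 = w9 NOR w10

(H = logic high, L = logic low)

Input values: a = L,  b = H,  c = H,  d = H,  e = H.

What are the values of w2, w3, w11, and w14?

w2 = H; w3 = H; w11 = L; w14 = L

w1 = b OR e = H OR H = H
w2 = c XOR a = H XOR L = H
w3 = w1 XNOR w2 = H XNOR H = H
w4 = w3 XOR e = H XOR H = L
w5 = w4 OR e = L OR H = H
w9 = NOT d = NOT H = L
w10 = w5 OR w2 = H OR H = H
w11 = w4 XNOR w10 = L XNOR H = L
w14 = w9 NOR w10 = L NOR H = L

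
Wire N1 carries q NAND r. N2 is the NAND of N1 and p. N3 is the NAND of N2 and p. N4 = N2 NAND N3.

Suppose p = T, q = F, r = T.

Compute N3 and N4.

N1 = q NAND r = F NAND T = T
N2 = N1 NAND p = T NAND T = F
N3 = N2 NAND p = F NAND T = T
N4 = N2 NAND N3 = F NAND T = T

N3 = T, N4 = T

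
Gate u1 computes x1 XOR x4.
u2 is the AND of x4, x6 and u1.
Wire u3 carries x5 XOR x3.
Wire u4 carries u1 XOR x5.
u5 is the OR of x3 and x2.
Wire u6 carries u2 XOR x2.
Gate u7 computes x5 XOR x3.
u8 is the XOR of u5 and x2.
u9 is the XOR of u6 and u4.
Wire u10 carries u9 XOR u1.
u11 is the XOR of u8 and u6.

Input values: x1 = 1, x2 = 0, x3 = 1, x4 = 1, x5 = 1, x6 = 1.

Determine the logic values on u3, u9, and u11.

u3 = 0, u9 = 1, u11 = 1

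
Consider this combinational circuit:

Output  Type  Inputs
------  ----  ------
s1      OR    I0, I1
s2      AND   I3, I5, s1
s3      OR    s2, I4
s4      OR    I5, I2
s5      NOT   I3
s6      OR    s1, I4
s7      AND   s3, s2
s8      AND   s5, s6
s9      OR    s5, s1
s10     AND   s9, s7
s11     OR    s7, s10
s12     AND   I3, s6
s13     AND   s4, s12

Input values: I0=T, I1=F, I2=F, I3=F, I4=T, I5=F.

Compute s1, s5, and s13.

s1 = T  s5 = T  s13 = F

s1 = I0 OR I1 = T OR F = T
s4 = I5 OR I2 = F OR F = F
s5 = NOT I3 = NOT F = T
s6 = s1 OR I4 = T OR T = T
s12 = I3 AND s6 = F AND T = F
s13 = s4 AND s12 = F AND F = F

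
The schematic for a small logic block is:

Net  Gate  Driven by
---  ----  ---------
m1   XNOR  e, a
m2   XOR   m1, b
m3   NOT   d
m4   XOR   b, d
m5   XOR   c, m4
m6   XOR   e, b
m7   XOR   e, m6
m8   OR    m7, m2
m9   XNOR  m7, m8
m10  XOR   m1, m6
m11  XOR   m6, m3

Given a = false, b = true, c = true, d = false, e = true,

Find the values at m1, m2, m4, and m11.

m1 = false, m2 = true, m4 = true, m11 = true

m1 = e XNOR a = true XNOR false = false
m2 = m1 XOR b = false XOR true = true
m3 = NOT d = NOT false = true
m4 = b XOR d = true XOR false = true
m6 = e XOR b = true XOR true = false
m11 = m6 XOR m3 = false XOR true = true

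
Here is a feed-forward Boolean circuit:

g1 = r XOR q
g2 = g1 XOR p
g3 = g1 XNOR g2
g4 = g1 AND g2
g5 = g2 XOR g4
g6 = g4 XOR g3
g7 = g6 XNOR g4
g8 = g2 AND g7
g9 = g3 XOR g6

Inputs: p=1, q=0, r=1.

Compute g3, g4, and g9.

g3 = 0, g4 = 0, g9 = 0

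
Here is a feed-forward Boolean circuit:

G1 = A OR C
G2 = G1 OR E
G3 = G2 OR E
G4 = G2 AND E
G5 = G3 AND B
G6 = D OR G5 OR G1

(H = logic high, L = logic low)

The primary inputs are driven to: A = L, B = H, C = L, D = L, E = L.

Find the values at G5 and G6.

G1 = A OR C = L OR L = L
G2 = G1 OR E = L OR L = L
G3 = G2 OR E = L OR L = L
G5 = G3 AND B = L AND H = L
G6 = D OR G5 OR G1 = L OR L OR L = L

G5 = L, G6 = L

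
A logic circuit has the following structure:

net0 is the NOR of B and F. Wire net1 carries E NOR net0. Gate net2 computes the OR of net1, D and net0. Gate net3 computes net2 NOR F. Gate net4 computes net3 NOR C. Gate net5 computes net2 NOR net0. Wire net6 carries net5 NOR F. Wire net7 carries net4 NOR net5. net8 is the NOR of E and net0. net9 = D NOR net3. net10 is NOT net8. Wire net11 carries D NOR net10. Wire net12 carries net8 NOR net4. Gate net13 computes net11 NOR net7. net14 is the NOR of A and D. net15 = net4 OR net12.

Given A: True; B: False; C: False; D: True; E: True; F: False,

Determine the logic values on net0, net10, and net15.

net0 = B NOR F = False NOR False = True
net1 = E NOR net0 = True NOR True = False
net2 = net1 OR D OR net0 = False OR True OR True = True
net3 = net2 NOR F = True NOR False = False
net4 = net3 NOR C = False NOR False = True
net8 = E NOR net0 = True NOR True = False
net10 = NOT net8 = NOT False = True
net12 = net8 NOR net4 = False NOR True = False
net15 = net4 OR net12 = True OR False = True

net0 = True, net10 = True, net15 = True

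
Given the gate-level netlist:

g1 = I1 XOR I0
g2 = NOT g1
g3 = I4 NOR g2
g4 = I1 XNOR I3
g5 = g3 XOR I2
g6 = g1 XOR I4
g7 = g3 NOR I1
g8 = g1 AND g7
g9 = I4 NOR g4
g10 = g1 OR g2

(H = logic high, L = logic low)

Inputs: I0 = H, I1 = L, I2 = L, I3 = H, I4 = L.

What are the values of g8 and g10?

g1 = I1 XOR I0 = L XOR H = H
g2 = NOT g1 = NOT H = L
g3 = I4 NOR g2 = L NOR L = H
g7 = g3 NOR I1 = H NOR L = L
g8 = g1 AND g7 = H AND L = L
g10 = g1 OR g2 = H OR L = H

g8 = L  g10 = H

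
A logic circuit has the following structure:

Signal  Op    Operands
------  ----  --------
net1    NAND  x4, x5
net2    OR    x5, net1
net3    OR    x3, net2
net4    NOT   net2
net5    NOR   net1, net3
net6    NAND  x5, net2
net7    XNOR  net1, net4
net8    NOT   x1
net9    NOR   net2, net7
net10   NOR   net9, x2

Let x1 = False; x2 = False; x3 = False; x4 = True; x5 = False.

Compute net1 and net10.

net1 = x4 NAND x5 = True NAND False = True
net2 = x5 OR net1 = False OR True = True
net4 = NOT net2 = NOT True = False
net7 = net1 XNOR net4 = True XNOR False = False
net9 = net2 NOR net7 = True NOR False = False
net10 = net9 NOR x2 = False NOR False = True

net1 = True; net10 = True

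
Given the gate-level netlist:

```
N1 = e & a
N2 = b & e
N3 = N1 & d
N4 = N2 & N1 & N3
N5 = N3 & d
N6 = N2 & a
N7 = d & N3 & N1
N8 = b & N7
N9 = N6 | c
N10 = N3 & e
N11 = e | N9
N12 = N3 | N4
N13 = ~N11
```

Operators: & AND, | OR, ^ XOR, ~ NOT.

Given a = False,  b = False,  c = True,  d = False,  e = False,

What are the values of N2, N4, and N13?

N1 = e AND a = False AND False = False
N2 = b AND e = False AND False = False
N3 = N1 AND d = False AND False = False
N4 = N2 AND N1 AND N3 = False AND False AND False = False
N6 = N2 AND a = False AND False = False
N9 = N6 OR c = False OR True = True
N11 = e OR N9 = False OR True = True
N13 = NOT N11 = NOT True = False

N2 = False, N4 = False, N13 = False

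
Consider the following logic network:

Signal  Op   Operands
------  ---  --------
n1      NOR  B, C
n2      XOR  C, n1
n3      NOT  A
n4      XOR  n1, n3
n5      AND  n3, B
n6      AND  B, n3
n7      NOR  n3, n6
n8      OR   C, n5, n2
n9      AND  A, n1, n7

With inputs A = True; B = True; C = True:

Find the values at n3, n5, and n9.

n1 = B NOR C = True NOR True = False
n3 = NOT A = NOT True = False
n5 = n3 AND B = False AND True = False
n6 = B AND n3 = True AND False = False
n7 = n3 NOR n6 = False NOR False = True
n9 = A AND n1 AND n7 = True AND False AND True = False

n3 = False, n5 = False, n9 = False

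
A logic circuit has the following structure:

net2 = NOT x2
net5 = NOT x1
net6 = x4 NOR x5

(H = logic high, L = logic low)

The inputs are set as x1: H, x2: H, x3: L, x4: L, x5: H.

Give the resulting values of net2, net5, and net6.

net2 = L  net5 = L  net6 = L

net2 = NOT H = L
net5 = NOT H = L
net6 = L NOR H = L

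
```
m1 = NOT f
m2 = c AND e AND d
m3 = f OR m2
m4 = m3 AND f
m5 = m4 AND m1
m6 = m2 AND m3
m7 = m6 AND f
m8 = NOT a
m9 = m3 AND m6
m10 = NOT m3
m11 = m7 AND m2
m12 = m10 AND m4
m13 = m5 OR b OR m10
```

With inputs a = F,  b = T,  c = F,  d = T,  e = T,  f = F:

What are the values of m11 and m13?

m11 = F; m13 = T

m1 = NOT f = NOT F = T
m2 = c AND e AND d = F AND T AND T = F
m3 = f OR m2 = F OR F = F
m4 = m3 AND f = F AND F = F
m5 = m4 AND m1 = F AND T = F
m6 = m2 AND m3 = F AND F = F
m7 = m6 AND f = F AND F = F
m10 = NOT m3 = NOT F = T
m11 = m7 AND m2 = F AND F = F
m13 = m5 OR b OR m10 = F OR T OR T = T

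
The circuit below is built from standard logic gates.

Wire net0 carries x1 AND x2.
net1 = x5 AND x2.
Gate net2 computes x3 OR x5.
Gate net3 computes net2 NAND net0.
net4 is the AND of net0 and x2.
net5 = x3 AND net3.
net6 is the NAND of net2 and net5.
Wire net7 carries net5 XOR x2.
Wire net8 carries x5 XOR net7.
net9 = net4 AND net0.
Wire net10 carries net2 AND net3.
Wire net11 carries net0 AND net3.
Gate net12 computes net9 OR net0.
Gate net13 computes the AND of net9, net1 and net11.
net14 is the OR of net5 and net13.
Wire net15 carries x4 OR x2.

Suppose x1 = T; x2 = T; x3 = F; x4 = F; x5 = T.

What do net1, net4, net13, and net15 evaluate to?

net1 = T, net4 = T, net13 = F, net15 = T

net0 = x1 AND x2 = T AND T = T
net1 = x5 AND x2 = T AND T = T
net2 = x3 OR x5 = F OR T = T
net3 = net2 NAND net0 = T NAND T = F
net4 = net0 AND x2 = T AND T = T
net9 = net4 AND net0 = T AND T = T
net11 = net0 AND net3 = T AND F = F
net13 = net9 AND net1 AND net11 = T AND T AND F = F
net15 = x4 OR x2 = F OR T = T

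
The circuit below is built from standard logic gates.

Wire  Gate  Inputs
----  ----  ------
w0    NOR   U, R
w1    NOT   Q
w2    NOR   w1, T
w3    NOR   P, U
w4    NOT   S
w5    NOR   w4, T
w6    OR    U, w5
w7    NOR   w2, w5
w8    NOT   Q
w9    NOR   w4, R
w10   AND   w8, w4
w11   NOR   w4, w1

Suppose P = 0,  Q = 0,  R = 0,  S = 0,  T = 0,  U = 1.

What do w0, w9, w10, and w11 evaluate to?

w0 = 0, w9 = 0, w10 = 1, w11 = 0

w0 = U NOR R = 1 NOR 0 = 0
w1 = NOT Q = NOT 0 = 1
w4 = NOT S = NOT 0 = 1
w8 = NOT Q = NOT 0 = 1
w9 = w4 NOR R = 1 NOR 0 = 0
w10 = w8 AND w4 = 1 AND 1 = 1
w11 = w4 NOR w1 = 1 NOR 1 = 0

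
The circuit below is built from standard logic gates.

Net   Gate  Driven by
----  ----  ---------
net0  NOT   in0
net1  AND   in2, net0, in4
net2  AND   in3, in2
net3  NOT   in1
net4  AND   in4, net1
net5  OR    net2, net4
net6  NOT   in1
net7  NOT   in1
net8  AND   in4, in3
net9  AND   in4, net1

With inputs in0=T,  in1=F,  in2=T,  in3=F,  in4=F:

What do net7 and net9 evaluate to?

net7 = T  net9 = F

net0 = NOT in0 = NOT T = F
net1 = in2 AND net0 AND in4 = T AND F AND F = F
net7 = NOT in1 = NOT F = T
net9 = in4 AND net1 = F AND F = F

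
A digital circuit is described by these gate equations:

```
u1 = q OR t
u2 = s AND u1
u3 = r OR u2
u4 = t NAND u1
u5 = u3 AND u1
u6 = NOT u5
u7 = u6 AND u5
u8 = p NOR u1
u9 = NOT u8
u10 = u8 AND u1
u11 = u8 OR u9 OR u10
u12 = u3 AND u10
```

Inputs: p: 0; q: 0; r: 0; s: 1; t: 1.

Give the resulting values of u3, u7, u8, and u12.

u3 = 1, u7 = 0, u8 = 0, u12 = 0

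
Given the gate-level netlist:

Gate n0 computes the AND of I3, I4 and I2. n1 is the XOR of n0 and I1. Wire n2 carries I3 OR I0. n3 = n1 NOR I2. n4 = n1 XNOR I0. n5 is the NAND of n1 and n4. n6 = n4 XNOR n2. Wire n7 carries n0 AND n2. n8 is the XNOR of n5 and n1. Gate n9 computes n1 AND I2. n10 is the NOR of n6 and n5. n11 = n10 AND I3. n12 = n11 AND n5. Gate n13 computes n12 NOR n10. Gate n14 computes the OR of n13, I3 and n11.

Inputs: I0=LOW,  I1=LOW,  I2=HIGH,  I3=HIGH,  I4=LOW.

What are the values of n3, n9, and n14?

n3 = LOW, n9 = LOW, n14 = HIGH

n0 = I3 AND I4 AND I2 = HIGH AND LOW AND HIGH = LOW
n1 = n0 XOR I1 = LOW XOR LOW = LOW
n2 = I3 OR I0 = HIGH OR LOW = HIGH
n3 = n1 NOR I2 = LOW NOR HIGH = LOW
n4 = n1 XNOR I0 = LOW XNOR LOW = HIGH
n5 = n1 NAND n4 = LOW NAND HIGH = HIGH
n6 = n4 XNOR n2 = HIGH XNOR HIGH = HIGH
n9 = n1 AND I2 = LOW AND HIGH = LOW
n10 = n6 NOR n5 = HIGH NOR HIGH = LOW
n11 = n10 AND I3 = LOW AND HIGH = LOW
n12 = n11 AND n5 = LOW AND HIGH = LOW
n13 = n12 NOR n10 = LOW NOR LOW = HIGH
n14 = n13 OR I3 OR n11 = HIGH OR HIGH OR LOW = HIGH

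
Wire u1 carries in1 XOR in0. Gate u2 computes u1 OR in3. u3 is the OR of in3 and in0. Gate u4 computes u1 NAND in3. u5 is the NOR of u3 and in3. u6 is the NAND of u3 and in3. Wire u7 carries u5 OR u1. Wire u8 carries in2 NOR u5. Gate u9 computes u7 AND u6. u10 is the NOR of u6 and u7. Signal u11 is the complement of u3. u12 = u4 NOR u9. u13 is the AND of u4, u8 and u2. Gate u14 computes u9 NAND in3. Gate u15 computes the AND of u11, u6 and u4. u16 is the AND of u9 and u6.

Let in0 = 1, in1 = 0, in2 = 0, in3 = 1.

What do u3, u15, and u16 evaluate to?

u3 = 1; u15 = 0; u16 = 0

u1 = in1 XOR in0 = 0 XOR 1 = 1
u3 = in3 OR in0 = 1 OR 1 = 1
u4 = u1 NAND in3 = 1 NAND 1 = 0
u5 = u3 NOR in3 = 1 NOR 1 = 0
u6 = u3 NAND in3 = 1 NAND 1 = 0
u7 = u5 OR u1 = 0 OR 1 = 1
u9 = u7 AND u6 = 1 AND 0 = 0
u11 = NOT u3 = NOT 1 = 0
u15 = u11 AND u6 AND u4 = 0 AND 0 AND 0 = 0
u16 = u9 AND u6 = 0 AND 0 = 0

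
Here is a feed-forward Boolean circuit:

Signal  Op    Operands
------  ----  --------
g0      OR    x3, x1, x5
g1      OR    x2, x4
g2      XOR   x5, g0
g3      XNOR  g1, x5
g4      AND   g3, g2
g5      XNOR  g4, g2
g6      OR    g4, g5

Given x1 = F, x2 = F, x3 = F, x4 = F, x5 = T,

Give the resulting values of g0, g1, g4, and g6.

g0 = x3 OR x1 OR x5 = F OR F OR T = T
g1 = x2 OR x4 = F OR F = F
g2 = x5 XOR g0 = T XOR T = F
g3 = g1 XNOR x5 = F XNOR T = F
g4 = g3 AND g2 = F AND F = F
g5 = g4 XNOR g2 = F XNOR F = T
g6 = g4 OR g5 = F OR T = T

g0 = T, g1 = F, g4 = F, g6 = T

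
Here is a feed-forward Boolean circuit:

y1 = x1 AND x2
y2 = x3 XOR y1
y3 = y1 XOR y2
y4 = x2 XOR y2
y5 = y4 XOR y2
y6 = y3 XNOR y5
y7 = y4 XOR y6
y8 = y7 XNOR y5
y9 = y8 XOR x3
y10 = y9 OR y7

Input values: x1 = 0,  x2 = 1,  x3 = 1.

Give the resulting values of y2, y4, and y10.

y1 = x1 AND x2 = 0 AND 1 = 0
y2 = x3 XOR y1 = 1 XOR 0 = 1
y3 = y1 XOR y2 = 0 XOR 1 = 1
y4 = x2 XOR y2 = 1 XOR 1 = 0
y5 = y4 XOR y2 = 0 XOR 1 = 1
y6 = y3 XNOR y5 = 1 XNOR 1 = 1
y7 = y4 XOR y6 = 0 XOR 1 = 1
y8 = y7 XNOR y5 = 1 XNOR 1 = 1
y9 = y8 XOR x3 = 1 XOR 1 = 0
y10 = y9 OR y7 = 0 OR 1 = 1

y2 = 1  y4 = 0  y10 = 1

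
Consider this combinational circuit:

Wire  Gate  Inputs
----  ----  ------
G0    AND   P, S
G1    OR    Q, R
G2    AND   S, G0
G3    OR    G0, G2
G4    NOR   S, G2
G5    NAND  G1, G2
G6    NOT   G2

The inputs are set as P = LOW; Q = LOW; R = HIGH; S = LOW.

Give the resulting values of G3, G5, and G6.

G0 = P AND S = LOW AND LOW = LOW
G1 = Q OR R = LOW OR HIGH = HIGH
G2 = S AND G0 = LOW AND LOW = LOW
G3 = G0 OR G2 = LOW OR LOW = LOW
G5 = G1 NAND G2 = HIGH NAND LOW = HIGH
G6 = NOT G2 = NOT LOW = HIGH

G3 = LOW, G5 = HIGH, G6 = HIGH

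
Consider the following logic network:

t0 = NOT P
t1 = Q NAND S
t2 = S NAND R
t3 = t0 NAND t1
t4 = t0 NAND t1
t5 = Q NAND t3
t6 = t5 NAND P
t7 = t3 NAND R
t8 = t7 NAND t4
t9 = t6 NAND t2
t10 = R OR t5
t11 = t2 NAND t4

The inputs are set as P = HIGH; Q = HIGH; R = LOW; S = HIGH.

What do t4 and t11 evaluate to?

t4 = HIGH; t11 = LOW

t0 = NOT P = NOT HIGH = LOW
t1 = Q NAND S = HIGH NAND HIGH = LOW
t2 = S NAND R = HIGH NAND LOW = HIGH
t4 = t0 NAND t1 = LOW NAND LOW = HIGH
t11 = t2 NAND t4 = HIGH NAND HIGH = LOW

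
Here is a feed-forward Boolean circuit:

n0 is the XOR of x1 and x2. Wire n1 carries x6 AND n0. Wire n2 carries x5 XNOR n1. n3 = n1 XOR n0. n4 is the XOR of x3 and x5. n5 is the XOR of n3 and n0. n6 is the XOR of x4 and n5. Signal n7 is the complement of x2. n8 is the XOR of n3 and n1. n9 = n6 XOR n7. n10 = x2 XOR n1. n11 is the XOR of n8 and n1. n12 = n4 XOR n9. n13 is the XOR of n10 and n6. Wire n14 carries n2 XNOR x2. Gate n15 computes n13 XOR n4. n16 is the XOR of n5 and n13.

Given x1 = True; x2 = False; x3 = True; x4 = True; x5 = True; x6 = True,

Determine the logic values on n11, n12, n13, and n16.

n0 = x1 XOR x2 = True XOR False = True
n1 = x6 AND n0 = True AND True = True
n3 = n1 XOR n0 = True XOR True = False
n4 = x3 XOR x5 = True XOR True = False
n5 = n3 XOR n0 = False XOR True = True
n6 = x4 XOR n5 = True XOR True = False
n7 = NOT x2 = NOT False = True
n8 = n3 XOR n1 = False XOR True = True
n9 = n6 XOR n7 = False XOR True = True
n10 = x2 XOR n1 = False XOR True = True
n11 = n8 XOR n1 = True XOR True = False
n12 = n4 XOR n9 = False XOR True = True
n13 = n10 XOR n6 = True XOR False = True
n16 = n5 XOR n13 = True XOR True = False

n11 = False; n12 = True; n13 = True; n16 = False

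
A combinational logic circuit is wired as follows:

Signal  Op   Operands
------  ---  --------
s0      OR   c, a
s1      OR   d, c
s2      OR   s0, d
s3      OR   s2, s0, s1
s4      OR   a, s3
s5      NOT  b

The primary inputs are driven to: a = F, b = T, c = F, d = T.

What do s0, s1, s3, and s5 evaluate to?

s0 = F, s1 = T, s3 = T, s5 = F

s0 = c OR a = F OR F = F
s1 = d OR c = T OR F = T
s2 = s0 OR d = F OR T = T
s3 = s2 OR s0 OR s1 = T OR F OR T = T
s5 = NOT b = NOT T = F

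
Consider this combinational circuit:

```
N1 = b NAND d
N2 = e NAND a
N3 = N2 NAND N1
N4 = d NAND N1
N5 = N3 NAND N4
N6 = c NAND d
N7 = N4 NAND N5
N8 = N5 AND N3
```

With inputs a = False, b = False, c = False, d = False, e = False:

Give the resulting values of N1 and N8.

N1 = True, N8 = False

N1 = b NAND d = False NAND False = True
N2 = e NAND a = False NAND False = True
N3 = N2 NAND N1 = True NAND True = False
N4 = d NAND N1 = False NAND True = True
N5 = N3 NAND N4 = False NAND True = True
N8 = N5 AND N3 = True AND False = False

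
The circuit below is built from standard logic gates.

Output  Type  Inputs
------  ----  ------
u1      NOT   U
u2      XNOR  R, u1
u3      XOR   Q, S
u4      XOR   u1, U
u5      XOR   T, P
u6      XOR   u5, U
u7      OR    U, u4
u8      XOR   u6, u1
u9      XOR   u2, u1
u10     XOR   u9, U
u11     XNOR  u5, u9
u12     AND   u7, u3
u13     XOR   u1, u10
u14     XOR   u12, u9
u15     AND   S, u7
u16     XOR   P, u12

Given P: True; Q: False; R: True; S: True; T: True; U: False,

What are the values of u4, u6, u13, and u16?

u1 = NOT U = NOT False = True
u2 = R XNOR u1 = True XNOR True = True
u3 = Q XOR S = False XOR True = True
u4 = u1 XOR U = True XOR False = True
u5 = T XOR P = True XOR True = False
u6 = u5 XOR U = False XOR False = False
u7 = U OR u4 = False OR True = True
u9 = u2 XOR u1 = True XOR True = False
u10 = u9 XOR U = False XOR False = False
u12 = u7 AND u3 = True AND True = True
u13 = u1 XOR u10 = True XOR False = True
u16 = P XOR u12 = True XOR True = False

u4 = True; u6 = False; u13 = True; u16 = False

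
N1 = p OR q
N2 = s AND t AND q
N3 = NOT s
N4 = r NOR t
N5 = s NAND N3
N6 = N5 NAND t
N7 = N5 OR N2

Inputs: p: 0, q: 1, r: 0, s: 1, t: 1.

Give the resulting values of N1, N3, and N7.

N1 = 1, N3 = 0, N7 = 1

N1 = p OR q = 0 OR 1 = 1
N2 = s AND t AND q = 1 AND 1 AND 1 = 1
N3 = NOT s = NOT 1 = 0
N5 = s NAND N3 = 1 NAND 0 = 1
N7 = N5 OR N2 = 1 OR 1 = 1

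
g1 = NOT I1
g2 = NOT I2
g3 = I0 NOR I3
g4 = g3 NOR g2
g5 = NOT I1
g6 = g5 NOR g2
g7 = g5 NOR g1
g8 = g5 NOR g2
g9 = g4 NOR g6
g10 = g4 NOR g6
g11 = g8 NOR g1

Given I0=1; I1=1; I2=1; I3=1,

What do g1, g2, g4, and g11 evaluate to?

g1 = 0  g2 = 0  g4 = 1  g11 = 0

g1 = NOT I1 = NOT 1 = 0
g2 = NOT I2 = NOT 1 = 0
g3 = I0 NOR I3 = 1 NOR 1 = 0
g4 = g3 NOR g2 = 0 NOR 0 = 1
g5 = NOT I1 = NOT 1 = 0
g8 = g5 NOR g2 = 0 NOR 0 = 1
g11 = g8 NOR g1 = 1 NOR 0 = 0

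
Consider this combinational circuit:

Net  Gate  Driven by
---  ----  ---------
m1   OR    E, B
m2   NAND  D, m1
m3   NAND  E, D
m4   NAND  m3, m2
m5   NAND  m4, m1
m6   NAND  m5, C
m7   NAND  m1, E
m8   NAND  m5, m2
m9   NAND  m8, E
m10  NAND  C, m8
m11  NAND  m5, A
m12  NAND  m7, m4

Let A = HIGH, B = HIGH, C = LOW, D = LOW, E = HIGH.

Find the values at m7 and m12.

m1 = E OR B = HIGH OR HIGH = HIGH
m2 = D NAND m1 = LOW NAND HIGH = HIGH
m3 = E NAND D = HIGH NAND LOW = HIGH
m4 = m3 NAND m2 = HIGH NAND HIGH = LOW
m7 = m1 NAND E = HIGH NAND HIGH = LOW
m12 = m7 NAND m4 = LOW NAND LOW = HIGH

m7 = LOW, m12 = HIGH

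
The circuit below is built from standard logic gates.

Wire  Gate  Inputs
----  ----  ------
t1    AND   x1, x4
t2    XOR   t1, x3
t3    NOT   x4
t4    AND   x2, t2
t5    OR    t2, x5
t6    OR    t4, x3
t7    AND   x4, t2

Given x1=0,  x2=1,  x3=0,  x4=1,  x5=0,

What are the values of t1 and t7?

t1 = 0, t7 = 0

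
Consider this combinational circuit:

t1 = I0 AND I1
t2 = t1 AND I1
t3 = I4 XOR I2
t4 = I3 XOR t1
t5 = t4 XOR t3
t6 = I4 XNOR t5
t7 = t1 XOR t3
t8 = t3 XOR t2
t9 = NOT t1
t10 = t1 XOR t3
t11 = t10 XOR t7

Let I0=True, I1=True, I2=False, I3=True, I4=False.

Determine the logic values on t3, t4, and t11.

t1 = I0 AND I1 = True AND True = True
t3 = I4 XOR I2 = False XOR False = False
t4 = I3 XOR t1 = True XOR True = False
t7 = t1 XOR t3 = True XOR False = True
t10 = t1 XOR t3 = True XOR False = True
t11 = t10 XOR t7 = True XOR True = False

t3 = False, t4 = False, t11 = False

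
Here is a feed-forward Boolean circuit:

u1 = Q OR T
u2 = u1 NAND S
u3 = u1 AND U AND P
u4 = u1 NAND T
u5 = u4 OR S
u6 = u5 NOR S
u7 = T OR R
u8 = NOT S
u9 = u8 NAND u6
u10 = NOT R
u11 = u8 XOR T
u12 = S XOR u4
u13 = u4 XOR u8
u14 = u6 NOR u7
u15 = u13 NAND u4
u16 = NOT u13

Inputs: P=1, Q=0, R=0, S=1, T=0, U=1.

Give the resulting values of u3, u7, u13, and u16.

u1 = Q OR T = 0 OR 0 = 0
u3 = u1 AND U AND P = 0 AND 1 AND 1 = 0
u4 = u1 NAND T = 0 NAND 0 = 1
u7 = T OR R = 0 OR 0 = 0
u8 = NOT S = NOT 1 = 0
u13 = u4 XOR u8 = 1 XOR 0 = 1
u16 = NOT u13 = NOT 1 = 0

u3 = 0; u7 = 0; u13 = 1; u16 = 0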